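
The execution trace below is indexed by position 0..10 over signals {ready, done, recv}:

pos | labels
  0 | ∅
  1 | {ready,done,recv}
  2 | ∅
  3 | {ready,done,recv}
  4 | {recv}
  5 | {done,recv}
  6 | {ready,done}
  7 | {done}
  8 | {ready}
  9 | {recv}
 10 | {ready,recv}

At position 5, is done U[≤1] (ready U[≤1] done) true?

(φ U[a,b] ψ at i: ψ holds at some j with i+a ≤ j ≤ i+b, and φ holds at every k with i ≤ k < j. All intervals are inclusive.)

Need some j in [5,6] with (ready U[≤1] done), and done at every k in [5,j-1].
  j=5: (ready U[≤1] done) holds; no prefix to check → satisfied.

Holds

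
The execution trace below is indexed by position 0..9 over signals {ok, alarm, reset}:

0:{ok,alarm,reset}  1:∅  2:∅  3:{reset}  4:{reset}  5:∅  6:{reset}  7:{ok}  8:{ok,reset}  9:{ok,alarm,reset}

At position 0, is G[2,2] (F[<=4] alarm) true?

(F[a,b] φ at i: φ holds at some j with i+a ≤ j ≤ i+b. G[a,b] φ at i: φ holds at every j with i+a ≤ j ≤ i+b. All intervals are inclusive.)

False

Check F[<=4] alarm at every j in [2,2]:
  j=2: fails (none in [2,6])
Fails at j=2 → formula fails.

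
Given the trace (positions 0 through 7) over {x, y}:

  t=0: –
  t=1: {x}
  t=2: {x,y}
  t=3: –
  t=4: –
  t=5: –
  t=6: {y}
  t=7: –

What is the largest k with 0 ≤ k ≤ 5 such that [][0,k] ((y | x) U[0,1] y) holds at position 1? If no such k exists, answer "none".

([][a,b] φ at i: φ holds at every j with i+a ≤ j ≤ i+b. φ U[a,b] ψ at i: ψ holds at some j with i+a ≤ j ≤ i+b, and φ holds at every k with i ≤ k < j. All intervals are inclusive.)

1

((y | x) U[0,1] y) must hold from j=1 onward; find where it first fails.
  j=1: holds
  j=2: holds
  j=3: fails
Holds on [1,2], so largest k = 1.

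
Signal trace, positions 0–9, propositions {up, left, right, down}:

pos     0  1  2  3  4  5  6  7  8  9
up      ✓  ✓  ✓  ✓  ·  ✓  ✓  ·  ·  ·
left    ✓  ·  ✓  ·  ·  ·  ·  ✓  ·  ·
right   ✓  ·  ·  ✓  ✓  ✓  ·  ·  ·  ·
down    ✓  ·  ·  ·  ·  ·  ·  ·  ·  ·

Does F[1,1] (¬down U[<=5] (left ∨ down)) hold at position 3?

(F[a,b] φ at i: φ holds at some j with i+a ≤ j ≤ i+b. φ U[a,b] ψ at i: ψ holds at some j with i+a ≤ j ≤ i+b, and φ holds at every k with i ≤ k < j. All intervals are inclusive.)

Check (¬down U[<=5] (left ∨ down)) at each j in [4,4]:
  j=4: holds
Found at j=4 → formula holds.

Yes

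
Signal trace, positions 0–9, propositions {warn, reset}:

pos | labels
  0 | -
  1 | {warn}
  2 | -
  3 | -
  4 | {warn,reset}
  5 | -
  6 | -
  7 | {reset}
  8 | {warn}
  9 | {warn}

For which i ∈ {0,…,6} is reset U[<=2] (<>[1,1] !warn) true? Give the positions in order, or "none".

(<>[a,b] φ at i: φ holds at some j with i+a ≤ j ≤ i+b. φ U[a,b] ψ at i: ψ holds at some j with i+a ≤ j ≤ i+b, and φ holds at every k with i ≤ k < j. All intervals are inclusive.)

Evaluate at each i in [0,6]:
  i=0: ✗ (lhs fails at k=0 before rhs at j=1)
  i=1: ✓ (rhs at j=1)
  i=2: ✓ (rhs at j=2)
  i=3: ✗ (lhs fails at k=3 before rhs at j=4)
  i=4: ✓ (rhs at j=4)
  i=5: ✓ (rhs at j=5)
  i=6: ✓ (rhs at j=6)

1, 2, 4, 5, 6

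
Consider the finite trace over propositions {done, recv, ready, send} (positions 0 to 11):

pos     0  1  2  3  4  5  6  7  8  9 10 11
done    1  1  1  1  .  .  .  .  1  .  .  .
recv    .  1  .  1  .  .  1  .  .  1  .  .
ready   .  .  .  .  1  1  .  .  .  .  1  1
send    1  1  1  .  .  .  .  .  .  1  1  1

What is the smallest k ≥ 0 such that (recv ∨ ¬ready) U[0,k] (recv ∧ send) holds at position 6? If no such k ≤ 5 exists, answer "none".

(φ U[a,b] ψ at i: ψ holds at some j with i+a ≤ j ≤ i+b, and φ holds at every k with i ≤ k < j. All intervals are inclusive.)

3

Need earliest j ≥ 6 with (recv ∧ send), and (recv ∨ ¬ready) at every k in [6,j-1].
  j=6: rhs fails.
  j=7: rhs fails.
  j=8: rhs fails.
  j=9: rhs holds; lhs holds on [6,8]. k = 3.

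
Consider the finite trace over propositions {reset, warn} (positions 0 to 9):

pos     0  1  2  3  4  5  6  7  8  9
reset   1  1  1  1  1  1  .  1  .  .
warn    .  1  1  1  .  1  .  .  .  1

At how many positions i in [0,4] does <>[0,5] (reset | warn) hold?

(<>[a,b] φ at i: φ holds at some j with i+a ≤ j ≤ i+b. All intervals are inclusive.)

5

Evaluate at each i in [0,4]:
  i=0: ✓ (witness j=0)
  i=1: ✓ (witness j=1)
  i=2: ✓ (witness j=2)
  i=3: ✓ (witness j=3)
  i=4: ✓ (witness j=4)
Positions where it holds: {0, 1, 2, 3, 4} → 5.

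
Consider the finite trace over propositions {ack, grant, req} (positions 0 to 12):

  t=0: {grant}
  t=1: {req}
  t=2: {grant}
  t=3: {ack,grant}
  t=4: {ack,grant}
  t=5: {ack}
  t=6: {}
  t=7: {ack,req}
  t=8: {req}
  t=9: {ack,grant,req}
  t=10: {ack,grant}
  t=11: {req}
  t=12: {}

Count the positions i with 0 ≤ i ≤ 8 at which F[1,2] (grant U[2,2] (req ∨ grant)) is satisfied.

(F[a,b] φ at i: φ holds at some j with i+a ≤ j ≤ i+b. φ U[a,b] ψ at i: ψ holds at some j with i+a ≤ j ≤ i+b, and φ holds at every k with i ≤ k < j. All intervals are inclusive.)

4

Evaluate at each i in [0,8]:
  i=0: ✓ (witness j=2)
  i=1: ✓ (witness j=2)
  i=2: ✗ (none in [3,4])
  i=3: ✗ (none in [4,5])
  i=4: ✗ (none in [5,6])
  i=5: ✗ (none in [6,7])
  i=6: ✗ (none in [7,8])
  i=7: ✓ (witness j=9)
  i=8: ✓ (witness j=9)
Positions where it holds: {0, 1, 7, 8} → 4.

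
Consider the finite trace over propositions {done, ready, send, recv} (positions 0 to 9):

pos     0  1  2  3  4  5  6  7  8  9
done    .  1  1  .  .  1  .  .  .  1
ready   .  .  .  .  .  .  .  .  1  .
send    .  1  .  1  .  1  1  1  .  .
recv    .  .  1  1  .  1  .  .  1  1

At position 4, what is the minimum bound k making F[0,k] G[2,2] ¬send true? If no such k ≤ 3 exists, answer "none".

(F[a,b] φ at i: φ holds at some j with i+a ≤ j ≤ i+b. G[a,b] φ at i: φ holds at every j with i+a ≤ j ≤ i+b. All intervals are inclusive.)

Scan j = 4,5,… for G[2,2] ¬send:
  j=4: fails
  j=5: fails
  j=6: holds
First hit at j=6, so smallest k = 6-4 = 2.

2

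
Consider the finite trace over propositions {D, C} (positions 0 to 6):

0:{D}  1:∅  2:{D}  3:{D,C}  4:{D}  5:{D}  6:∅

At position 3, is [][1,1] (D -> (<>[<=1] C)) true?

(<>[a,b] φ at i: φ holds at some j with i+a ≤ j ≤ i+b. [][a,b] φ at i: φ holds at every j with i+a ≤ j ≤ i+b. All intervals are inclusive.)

Check (D -> (<>[<=1] C)) at every j in [4,4]:
  j=4: antecedent true; consequent fails (none in [4,5]) → ✗
Fails at j=4 → formula fails.

Does not hold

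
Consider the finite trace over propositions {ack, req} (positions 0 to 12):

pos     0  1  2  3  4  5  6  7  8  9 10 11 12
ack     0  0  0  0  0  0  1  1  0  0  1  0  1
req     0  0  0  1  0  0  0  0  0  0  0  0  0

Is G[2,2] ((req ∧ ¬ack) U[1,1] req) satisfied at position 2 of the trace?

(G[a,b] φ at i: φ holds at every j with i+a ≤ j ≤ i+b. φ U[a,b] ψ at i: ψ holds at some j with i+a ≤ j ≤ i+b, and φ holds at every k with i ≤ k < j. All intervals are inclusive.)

False

Check ((req ∧ ¬ack) U[1,1] req) at every j in [4,4]:
  j=4: fails
Fails at j=4 → formula fails.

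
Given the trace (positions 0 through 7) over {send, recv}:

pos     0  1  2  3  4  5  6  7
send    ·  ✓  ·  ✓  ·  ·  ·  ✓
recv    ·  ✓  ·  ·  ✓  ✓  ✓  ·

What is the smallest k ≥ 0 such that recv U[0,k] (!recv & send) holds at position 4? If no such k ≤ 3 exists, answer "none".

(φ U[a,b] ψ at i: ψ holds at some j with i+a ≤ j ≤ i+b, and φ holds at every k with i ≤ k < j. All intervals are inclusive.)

3

Need earliest j ≥ 4 with (!recv & send), and recv at every k in [4,j-1].
  j=4: rhs fails.
  j=5: rhs fails.
  j=6: rhs fails.
  j=7: rhs holds; lhs holds on [4,6]. k = 3.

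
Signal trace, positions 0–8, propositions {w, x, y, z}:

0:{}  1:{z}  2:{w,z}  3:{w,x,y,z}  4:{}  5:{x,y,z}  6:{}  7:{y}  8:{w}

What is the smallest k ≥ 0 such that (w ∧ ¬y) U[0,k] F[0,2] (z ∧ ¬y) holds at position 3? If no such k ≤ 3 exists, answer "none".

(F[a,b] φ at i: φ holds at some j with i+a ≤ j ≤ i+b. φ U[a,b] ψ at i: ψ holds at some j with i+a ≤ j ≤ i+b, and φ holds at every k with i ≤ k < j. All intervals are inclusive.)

Need earliest j ≥ 3 with F[0,2] (z ∧ ¬y), and (w ∧ ¬y) at every k in [3,j-1].
  j=3: rhs fails.
  j=4: rhs fails.
  j=5: rhs fails.
  j=6: rhs fails.
No witness within the range → none.

none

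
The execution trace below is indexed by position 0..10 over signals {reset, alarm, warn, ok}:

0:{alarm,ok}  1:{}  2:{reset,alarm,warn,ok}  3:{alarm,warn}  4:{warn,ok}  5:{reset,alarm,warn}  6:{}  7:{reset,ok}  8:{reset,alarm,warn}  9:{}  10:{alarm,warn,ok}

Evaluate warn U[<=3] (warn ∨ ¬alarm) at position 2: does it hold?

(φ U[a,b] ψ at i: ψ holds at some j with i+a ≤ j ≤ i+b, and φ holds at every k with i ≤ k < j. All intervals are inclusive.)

Need some j in [2,5] with (warn ∨ ¬alarm), and warn at every k in [2,j-1].
  j=2: (warn ∨ ¬alarm) holds; no prefix to check → satisfied.

True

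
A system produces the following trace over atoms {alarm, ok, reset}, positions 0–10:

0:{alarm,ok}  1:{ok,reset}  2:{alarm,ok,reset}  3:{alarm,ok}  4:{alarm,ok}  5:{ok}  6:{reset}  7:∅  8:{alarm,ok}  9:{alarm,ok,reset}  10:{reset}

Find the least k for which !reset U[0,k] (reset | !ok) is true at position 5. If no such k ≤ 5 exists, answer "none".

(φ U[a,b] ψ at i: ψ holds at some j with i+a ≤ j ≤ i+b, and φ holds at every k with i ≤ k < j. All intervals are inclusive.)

1

Need earliest j ≥ 5 with (reset | !ok), and !reset at every k in [5,j-1].
  j=5: rhs fails.
  j=6: rhs holds; lhs holds on [5,5]. k = 1.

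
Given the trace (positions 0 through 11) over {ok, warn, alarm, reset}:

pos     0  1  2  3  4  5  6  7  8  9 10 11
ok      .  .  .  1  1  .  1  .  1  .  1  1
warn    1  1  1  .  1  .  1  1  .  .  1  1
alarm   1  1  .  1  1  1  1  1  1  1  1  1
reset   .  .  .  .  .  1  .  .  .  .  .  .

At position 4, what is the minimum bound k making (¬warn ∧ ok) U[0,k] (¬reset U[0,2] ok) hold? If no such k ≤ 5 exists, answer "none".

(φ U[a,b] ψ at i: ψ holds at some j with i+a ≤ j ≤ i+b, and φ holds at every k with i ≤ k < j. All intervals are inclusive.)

Need earliest j ≥ 4 with (¬reset U[0,2] ok), and (¬warn ∧ ok) at every k in [4,j-1].
  j=4: rhs holds (empty prefix). k = 0.

0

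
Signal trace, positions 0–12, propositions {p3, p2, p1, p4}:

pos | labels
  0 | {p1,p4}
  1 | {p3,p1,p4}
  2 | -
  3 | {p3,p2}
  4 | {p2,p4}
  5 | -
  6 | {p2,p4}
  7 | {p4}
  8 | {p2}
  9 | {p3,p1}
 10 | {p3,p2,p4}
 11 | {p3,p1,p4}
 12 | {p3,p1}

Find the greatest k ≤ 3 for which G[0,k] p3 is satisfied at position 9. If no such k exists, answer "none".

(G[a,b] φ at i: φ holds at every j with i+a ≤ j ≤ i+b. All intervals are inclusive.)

3

p3 must hold from j=9 onward; find where it first fails.
  j=9: holds
  j=10: holds
  j=11: holds
  j=12: holds
Holds through j=12; largest k = 3.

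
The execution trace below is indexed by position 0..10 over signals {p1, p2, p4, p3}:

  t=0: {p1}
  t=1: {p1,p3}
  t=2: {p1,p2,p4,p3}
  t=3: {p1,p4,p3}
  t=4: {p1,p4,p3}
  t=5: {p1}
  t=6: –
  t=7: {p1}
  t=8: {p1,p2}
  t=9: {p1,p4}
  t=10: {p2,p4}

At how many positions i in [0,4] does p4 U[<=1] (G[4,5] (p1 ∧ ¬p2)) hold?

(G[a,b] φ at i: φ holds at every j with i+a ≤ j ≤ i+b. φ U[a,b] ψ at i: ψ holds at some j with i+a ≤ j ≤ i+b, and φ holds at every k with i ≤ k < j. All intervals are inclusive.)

Evaluate at each i in [0,4]:
  i=0: ✓ (rhs at j=0)
  i=1: ✗ (no rhs in [1,2])
  i=2: ✗ (no rhs in [2,3])
  i=3: ✗ (no rhs in [3,4])
  i=4: ✗ (no rhs in [4,5])
Positions where it holds: {0} → 1.

1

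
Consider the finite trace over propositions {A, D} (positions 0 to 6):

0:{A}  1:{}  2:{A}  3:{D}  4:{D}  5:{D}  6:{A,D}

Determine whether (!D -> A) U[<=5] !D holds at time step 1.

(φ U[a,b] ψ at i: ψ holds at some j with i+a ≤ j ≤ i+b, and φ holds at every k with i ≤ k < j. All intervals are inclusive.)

Yes

Need some j in [1,6] with !D, and (!D -> A) at every k in [1,j-1].
  j=1: !D holds; no prefix to check → satisfied.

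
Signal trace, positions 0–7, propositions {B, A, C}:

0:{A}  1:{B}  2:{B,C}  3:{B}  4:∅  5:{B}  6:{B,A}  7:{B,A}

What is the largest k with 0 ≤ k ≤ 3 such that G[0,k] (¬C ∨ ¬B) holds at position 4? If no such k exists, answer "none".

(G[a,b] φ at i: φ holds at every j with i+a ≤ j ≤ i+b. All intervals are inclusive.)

(¬C ∨ ¬B) must hold from j=4 onward; find where it first fails.
  j=4: holds
  j=5: holds
  j=6: holds
  j=7: holds
Holds through j=7; largest k = 3.

3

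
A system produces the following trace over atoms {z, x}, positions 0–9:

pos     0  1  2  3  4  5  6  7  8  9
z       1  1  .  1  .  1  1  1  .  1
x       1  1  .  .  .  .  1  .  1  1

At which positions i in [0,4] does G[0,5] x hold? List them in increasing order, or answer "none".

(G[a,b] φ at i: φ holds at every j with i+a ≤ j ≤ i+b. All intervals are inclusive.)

none

Evaluate at each i in [0,4]:
  i=0: ✗ (fails at j=2)
  i=1: ✗ (fails at j=2)
  i=2: ✗ (fails at j=2)
  i=3: ✗ (fails at j=3)
  i=4: ✗ (fails at j=4)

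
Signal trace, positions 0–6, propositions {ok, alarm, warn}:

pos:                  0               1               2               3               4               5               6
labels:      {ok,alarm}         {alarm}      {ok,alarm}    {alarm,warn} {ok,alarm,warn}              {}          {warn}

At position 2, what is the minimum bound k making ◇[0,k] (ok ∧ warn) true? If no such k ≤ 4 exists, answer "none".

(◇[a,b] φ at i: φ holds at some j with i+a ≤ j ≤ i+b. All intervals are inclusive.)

2

Scan j = 2,3,… for (ok ∧ warn):
  j=2: fails
  j=3: fails
  j=4: holds
First hit at j=4, so smallest k = 4-2 = 2.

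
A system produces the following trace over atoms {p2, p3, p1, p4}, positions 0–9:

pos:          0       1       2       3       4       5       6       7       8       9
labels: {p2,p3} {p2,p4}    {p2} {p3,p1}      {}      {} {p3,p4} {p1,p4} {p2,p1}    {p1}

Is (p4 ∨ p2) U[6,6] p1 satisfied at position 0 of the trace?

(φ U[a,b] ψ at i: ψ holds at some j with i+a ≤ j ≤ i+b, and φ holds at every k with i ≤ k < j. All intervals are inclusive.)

Need some j in [6,6] with p1, and (p4 ∨ p2) at every k in [0,j-1].
  j=6: p1 false.
No j in the window works → until fails.

No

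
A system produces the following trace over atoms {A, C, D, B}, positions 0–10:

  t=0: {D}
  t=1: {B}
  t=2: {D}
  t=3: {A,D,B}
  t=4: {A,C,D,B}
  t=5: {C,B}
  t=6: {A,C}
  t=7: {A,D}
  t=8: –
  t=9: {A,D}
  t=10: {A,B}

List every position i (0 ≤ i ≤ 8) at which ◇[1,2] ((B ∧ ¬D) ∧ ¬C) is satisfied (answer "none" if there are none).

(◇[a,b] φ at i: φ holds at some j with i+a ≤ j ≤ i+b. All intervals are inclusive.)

0, 8

Evaluate at each i in [0,8]:
  i=0: ✓ (witness j=1)
  i=1: ✗ (none in [2,3])
  i=2: ✗ (none in [3,4])
  i=3: ✗ (none in [4,5])
  i=4: ✗ (none in [5,6])
  i=5: ✗ (none in [6,7])
  i=6: ✗ (none in [7,8])
  i=7: ✗ (none in [8,9])
  i=8: ✓ (witness j=10)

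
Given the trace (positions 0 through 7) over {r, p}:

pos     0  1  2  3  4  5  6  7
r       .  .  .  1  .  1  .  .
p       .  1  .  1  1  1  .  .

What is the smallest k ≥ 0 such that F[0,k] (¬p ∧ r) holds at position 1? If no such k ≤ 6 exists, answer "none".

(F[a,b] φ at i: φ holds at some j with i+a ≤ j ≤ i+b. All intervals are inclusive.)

Scan j = 1,2,… for (¬p ∧ r):
  j=1: fails
  j=2: fails
  j=3: fails
  j=4: fails
  j=5: fails
  j=6: fails
  j=7: fails
No j in [1,7] satisfies it → none.

none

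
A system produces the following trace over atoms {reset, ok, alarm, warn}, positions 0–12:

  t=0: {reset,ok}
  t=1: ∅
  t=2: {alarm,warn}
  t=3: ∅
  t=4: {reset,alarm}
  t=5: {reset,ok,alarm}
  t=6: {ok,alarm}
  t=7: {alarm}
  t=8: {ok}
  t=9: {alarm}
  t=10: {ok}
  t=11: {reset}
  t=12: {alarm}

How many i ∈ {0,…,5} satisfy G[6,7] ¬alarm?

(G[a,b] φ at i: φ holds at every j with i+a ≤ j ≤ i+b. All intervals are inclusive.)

Evaluate at each i in [0,5]:
  i=0: ✗ (fails at j=6)
  i=1: ✗ (fails at j=7)
  i=2: ✗ (fails at j=9)
  i=3: ✗ (fails at j=9)
  i=4: ✓ (all of [10,11])
  i=5: ✗ (fails at j=12)
Positions where it holds: {4} → 1.

1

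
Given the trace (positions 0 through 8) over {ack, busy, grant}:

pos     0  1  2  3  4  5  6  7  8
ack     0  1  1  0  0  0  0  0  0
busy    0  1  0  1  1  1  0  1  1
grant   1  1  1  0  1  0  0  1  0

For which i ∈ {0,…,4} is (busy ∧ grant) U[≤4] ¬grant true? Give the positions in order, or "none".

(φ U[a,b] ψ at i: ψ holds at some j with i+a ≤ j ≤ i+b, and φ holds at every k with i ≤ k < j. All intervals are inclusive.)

Evaluate at each i in [0,4]:
  i=0: ✗ (lhs fails at k=0 before rhs at j=3)
  i=1: ✗ (lhs fails at k=2 before rhs at j=3)
  i=2: ✗ (lhs fails at k=2 before rhs at j=3)
  i=3: ✓ (rhs at j=3)
  i=4: ✓ (rhs at j=5; lhs holds on [4,4])

3, 4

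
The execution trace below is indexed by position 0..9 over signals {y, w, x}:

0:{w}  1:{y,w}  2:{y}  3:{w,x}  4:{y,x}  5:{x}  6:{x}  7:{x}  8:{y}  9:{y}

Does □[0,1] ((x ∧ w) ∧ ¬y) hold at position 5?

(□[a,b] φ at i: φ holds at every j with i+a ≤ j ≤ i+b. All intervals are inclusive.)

Check ((x ∧ w) ∧ ¬y) at every j in [5,6]:
  j=5: false
  j=6: false
Fails at j=5 → formula fails.

No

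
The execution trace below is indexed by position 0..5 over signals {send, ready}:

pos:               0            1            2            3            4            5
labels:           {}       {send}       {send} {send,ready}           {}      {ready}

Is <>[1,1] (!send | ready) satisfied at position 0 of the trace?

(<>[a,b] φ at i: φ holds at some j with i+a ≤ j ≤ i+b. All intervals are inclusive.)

Check (!send | ready) at each j in [1,1]:
  j=1: false
No position in the window satisfies it → formula fails.

No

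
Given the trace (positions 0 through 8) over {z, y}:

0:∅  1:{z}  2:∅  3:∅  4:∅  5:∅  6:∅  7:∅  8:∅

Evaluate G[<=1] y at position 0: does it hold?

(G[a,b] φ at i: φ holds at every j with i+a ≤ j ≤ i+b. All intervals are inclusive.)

False

Check y at every j in [0,1]:
  j=0: false
  j=1: false
Fails at j=0 → formula fails.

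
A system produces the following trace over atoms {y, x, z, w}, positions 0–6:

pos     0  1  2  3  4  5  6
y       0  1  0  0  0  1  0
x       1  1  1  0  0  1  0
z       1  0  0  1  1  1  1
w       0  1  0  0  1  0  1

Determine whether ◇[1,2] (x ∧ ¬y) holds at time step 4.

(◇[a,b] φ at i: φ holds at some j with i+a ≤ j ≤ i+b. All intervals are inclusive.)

Does not hold

Check (x ∧ ¬y) at each j in [5,6]:
  j=5: false
  j=6: false
No position in the window satisfies it → formula fails.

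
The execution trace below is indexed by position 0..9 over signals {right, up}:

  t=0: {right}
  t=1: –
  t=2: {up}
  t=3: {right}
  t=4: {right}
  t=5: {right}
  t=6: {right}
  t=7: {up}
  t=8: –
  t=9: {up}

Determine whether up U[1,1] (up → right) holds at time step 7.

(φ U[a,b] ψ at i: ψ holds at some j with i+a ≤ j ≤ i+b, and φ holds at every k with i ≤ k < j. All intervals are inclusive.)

Need some j in [8,8] with (up → right), and up at every k in [7,j-1].
  j=8: (up → right) holds; up holds at every k in [7,7] → satisfied.

True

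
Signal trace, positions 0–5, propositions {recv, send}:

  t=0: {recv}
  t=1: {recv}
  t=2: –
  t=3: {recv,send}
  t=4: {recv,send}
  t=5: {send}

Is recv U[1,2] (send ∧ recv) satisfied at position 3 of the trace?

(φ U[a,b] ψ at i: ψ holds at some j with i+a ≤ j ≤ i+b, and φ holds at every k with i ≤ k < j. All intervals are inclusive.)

Need some j in [4,5] with (send ∧ recv), and recv at every k in [3,j-1].
  j=4: (send ∧ recv) holds; recv holds at every k in [3,3] → satisfied.

Yes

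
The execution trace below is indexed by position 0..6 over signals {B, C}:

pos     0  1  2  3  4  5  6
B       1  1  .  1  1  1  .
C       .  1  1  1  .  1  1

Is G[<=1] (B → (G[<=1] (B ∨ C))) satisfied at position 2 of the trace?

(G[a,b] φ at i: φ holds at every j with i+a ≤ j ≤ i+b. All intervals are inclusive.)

Check (B → (G[<=1] (B ∨ C))) at every j in [2,3]:
  j=2: antecedent false → ✓
  j=3: antecedent true; consequent holds on [3,4] → ✓
All positions satisfy it → formula holds.

Holds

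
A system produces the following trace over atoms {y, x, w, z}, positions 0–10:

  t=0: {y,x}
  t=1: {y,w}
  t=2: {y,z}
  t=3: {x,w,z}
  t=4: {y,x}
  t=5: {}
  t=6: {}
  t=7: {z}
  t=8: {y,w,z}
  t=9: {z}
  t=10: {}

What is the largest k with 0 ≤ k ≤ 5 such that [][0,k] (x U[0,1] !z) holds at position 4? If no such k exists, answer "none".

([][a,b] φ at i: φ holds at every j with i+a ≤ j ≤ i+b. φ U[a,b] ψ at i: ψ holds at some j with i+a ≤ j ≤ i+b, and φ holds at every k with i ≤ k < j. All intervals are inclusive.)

2

(x U[0,1] !z) must hold from j=4 onward; find where it first fails.
  j=4: holds
  j=5: holds
  j=6: holds
  j=7: fails
Holds on [4,6], so largest k = 2.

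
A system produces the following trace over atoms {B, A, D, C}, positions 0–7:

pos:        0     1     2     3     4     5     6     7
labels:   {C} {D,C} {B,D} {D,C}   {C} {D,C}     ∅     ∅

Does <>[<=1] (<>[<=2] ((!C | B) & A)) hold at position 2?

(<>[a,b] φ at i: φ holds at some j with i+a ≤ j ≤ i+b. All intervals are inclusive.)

False

Check <>[<=2] ((!C | B) & A) at each j in [2,3]:
  j=2: fails (none in [2,4])
  j=3: fails (none in [3,5])
No position in the window satisfies it → formula fails.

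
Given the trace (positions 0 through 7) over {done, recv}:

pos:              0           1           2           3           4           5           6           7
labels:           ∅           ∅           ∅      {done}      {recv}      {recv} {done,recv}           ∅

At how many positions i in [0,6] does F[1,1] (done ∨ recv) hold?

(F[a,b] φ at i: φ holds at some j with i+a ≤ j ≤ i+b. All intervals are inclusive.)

4

Evaluate at each i in [0,6]:
  i=0: ✗ (none in [1,1])
  i=1: ✗ (none in [2,2])
  i=2: ✓ (witness j=3)
  i=3: ✓ (witness j=4)
  i=4: ✓ (witness j=5)
  i=5: ✓ (witness j=6)
  i=6: ✗ (none in [7,7])
Positions where it holds: {2, 3, 4, 5} → 4.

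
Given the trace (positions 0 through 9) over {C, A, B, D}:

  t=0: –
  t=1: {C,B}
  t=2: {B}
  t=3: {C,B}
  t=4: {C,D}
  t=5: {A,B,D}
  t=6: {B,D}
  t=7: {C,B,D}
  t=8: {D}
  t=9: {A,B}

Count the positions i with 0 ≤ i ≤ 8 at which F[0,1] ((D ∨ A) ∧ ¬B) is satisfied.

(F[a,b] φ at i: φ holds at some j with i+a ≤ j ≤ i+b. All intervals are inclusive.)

Evaluate at each i in [0,8]:
  i=0: ✗ (none in [0,1])
  i=1: ✗ (none in [1,2])
  i=2: ✗ (none in [2,3])
  i=3: ✓ (witness j=4)
  i=4: ✓ (witness j=4)
  i=5: ✗ (none in [5,6])
  i=6: ✗ (none in [6,7])
  i=7: ✓ (witness j=8)
  i=8: ✓ (witness j=8)
Positions where it holds: {3, 4, 7, 8} → 4.

4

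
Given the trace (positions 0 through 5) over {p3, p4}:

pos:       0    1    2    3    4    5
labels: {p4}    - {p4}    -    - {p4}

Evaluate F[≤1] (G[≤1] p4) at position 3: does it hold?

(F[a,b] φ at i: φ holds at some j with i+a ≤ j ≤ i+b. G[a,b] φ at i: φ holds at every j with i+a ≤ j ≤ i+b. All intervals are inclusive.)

False

Check G[≤1] p4 at each j in [3,4]:
  j=3: fails at 3
  j=4: fails at 4
No position in the window satisfies it → formula fails.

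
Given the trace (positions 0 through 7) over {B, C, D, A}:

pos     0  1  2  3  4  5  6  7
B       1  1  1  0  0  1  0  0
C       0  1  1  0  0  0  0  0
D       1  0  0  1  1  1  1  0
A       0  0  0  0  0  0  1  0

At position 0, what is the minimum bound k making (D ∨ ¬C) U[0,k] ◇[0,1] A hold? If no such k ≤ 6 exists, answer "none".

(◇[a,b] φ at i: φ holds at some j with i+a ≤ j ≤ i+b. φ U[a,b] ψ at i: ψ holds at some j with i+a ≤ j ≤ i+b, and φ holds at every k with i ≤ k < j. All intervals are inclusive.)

Need earliest j ≥ 0 with ◇[0,1] A, and (D ∨ ¬C) at every k in [0,j-1].
  j=0: rhs fails.
  j=1: rhs fails.
  j=2: rhs fails.
  j=3: rhs fails.
  j=4: rhs fails.
  j=5: rhs holds but lhs fails at k=1.
  j=6: rhs holds but lhs fails at k=1.
No witness within the range → none.

none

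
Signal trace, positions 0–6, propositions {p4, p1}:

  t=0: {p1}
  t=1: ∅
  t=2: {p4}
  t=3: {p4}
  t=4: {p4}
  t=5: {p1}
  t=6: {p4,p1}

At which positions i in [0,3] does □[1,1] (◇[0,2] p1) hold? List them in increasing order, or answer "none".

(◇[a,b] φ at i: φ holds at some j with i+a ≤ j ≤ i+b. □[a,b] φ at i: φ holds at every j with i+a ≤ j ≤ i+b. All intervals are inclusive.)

Evaluate at each i in [0,3]:
  i=0: ✗ (fails at j=1)
  i=1: ✗ (fails at j=2)
  i=2: ✓ (all of [3,3])
  i=3: ✓ (all of [4,4])

2, 3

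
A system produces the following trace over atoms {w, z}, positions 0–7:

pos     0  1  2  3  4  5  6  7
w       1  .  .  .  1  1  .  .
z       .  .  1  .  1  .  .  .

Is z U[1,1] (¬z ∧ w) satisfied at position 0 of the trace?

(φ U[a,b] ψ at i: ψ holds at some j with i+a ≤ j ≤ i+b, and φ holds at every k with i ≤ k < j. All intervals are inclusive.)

No

Need some j in [1,1] with (¬z ∧ w), and z at every k in [0,j-1].
  j=1: (¬z ∧ w) false.
No j in the window works → until fails.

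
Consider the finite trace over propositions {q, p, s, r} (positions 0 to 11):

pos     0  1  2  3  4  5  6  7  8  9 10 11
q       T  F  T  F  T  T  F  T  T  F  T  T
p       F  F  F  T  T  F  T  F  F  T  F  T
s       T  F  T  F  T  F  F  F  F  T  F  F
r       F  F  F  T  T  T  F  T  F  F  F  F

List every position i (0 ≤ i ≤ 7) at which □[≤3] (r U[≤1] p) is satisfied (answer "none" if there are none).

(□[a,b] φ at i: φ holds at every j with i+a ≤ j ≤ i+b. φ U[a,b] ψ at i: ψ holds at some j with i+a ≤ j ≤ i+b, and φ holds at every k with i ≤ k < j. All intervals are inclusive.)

3

Evaluate at each i in [0,7]:
  i=0: ✗ (fails at j=0)
  i=1: ✗ (fails at j=1)
  i=2: ✗ (fails at j=2)
  i=3: ✓ (all of [3,6])
  i=4: ✗ (fails at j=7)
  i=5: ✗ (fails at j=7)
  i=6: ✗ (fails at j=7)
  i=7: ✗ (fails at j=7)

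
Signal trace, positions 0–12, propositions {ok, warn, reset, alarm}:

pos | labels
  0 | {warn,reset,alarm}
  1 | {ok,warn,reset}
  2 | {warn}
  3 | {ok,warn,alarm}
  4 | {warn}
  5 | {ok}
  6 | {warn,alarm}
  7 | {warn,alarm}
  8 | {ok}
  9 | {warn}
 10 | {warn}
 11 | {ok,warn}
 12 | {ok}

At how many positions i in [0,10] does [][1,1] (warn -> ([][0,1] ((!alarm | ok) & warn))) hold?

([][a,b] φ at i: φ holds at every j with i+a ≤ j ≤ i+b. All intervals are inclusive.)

Evaluate at each i in [0,10]:
  i=0: ✓ (all of [1,1])
  i=1: ✓ (all of [2,2])
  i=2: ✓ (all of [3,3])
  i=3: ✗ (fails at j=4)
  i=4: ✓ (all of [5,5])
  i=5: ✗ (fails at j=6)
  i=6: ✗ (fails at j=7)
  i=7: ✓ (all of [8,8])
  i=8: ✓ (all of [9,9])
  i=9: ✓ (all of [10,10])
  i=10: ✗ (fails at j=11)
Positions where it holds: {0, 1, 2, 4, 7, 8, 9} → 7.

7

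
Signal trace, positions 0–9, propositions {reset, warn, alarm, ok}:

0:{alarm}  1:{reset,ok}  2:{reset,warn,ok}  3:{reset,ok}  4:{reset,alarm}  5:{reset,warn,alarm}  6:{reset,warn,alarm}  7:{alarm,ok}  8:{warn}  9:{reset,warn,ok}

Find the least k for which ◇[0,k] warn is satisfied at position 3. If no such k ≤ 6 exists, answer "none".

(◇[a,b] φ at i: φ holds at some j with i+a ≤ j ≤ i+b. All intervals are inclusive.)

2

Scan j = 3,4,… for warn:
  j=3: fails
  j=4: fails
  j=5: holds
First hit at j=5, so smallest k = 5-3 = 2.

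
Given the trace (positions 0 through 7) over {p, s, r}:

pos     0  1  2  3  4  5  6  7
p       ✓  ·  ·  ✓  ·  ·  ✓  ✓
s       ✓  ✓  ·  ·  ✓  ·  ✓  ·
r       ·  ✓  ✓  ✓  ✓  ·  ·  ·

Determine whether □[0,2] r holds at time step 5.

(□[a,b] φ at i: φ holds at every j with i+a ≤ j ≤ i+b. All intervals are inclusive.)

False

Check r at every j in [5,7]:
  j=5: false
  j=6: false
  j=7: false
Fails at j=5 → formula fails.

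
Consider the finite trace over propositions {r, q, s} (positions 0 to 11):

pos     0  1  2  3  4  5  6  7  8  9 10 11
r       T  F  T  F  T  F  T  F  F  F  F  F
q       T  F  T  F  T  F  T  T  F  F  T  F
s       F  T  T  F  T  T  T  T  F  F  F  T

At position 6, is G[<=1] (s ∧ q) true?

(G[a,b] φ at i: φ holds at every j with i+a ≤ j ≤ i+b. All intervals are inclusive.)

True

Check (s ∧ q) at every j in [6,7]:
  j=6: true
  j=7: true
All positions satisfy it → formula holds.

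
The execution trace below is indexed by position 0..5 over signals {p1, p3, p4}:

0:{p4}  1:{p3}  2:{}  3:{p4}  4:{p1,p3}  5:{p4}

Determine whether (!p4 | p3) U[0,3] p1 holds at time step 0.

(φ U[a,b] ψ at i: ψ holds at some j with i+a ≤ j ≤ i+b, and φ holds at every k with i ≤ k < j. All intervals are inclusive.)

Does not hold

Need some j in [0,3] with p1, and (!p4 | p3) at every k in [0,j-1].
  j=0: p1 false.
  j=1: p1 false.
  j=2: p1 false.
  j=3: p1 false.
No j in the window works → until fails.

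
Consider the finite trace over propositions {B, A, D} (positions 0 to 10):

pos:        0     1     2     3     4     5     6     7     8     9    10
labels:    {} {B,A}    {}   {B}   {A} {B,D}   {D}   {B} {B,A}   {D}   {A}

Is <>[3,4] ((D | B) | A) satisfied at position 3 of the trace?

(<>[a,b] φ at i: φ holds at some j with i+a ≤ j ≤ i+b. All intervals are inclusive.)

Check ((D | B) | A) at each j in [6,7]:
  j=6: true
  j=7: true
Found at j=6 → formula holds.

Holds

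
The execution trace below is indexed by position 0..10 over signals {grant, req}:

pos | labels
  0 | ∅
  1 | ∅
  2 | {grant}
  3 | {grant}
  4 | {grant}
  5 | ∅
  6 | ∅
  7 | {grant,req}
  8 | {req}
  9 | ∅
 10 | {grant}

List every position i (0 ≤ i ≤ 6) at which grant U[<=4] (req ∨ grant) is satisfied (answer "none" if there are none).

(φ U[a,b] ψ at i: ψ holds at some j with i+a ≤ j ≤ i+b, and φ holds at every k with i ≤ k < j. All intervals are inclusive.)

2, 3, 4

Evaluate at each i in [0,6]:
  i=0: ✗ (lhs fails at k=0 before rhs at j=2)
  i=1: ✗ (lhs fails at k=1 before rhs at j=2)
  i=2: ✓ (rhs at j=2)
  i=3: ✓ (rhs at j=3)
  i=4: ✓ (rhs at j=4)
  i=5: ✗ (lhs fails at k=5 before rhs at j=7)
  i=6: ✗ (lhs fails at k=6 before rhs at j=7)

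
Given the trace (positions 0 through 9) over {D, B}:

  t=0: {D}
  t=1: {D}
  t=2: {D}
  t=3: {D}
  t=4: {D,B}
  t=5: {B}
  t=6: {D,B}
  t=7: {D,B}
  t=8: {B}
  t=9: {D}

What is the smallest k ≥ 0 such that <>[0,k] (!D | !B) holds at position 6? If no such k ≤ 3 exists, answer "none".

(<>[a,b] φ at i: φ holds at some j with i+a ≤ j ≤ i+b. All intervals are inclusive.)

Scan j = 6,7,… for (!D | !B):
  j=6: fails
  j=7: fails
  j=8: holds
First hit at j=8, so smallest k = 8-6 = 2.

2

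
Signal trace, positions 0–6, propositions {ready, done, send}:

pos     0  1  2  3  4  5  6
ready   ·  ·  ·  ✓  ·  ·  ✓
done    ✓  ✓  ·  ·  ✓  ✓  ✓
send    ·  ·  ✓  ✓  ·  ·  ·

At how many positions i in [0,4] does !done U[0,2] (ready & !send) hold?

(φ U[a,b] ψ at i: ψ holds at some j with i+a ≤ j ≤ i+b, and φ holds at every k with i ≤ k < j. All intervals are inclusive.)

Evaluate at each i in [0,4]:
  i=0: ✗ (no rhs in [0,2])
  i=1: ✗ (no rhs in [1,3])
  i=2: ✗ (no rhs in [2,4])
  i=3: ✗ (no rhs in [3,5])
  i=4: ✗ (lhs fails at k=4 before rhs at j=6)
Positions where it holds: {} → 0.

0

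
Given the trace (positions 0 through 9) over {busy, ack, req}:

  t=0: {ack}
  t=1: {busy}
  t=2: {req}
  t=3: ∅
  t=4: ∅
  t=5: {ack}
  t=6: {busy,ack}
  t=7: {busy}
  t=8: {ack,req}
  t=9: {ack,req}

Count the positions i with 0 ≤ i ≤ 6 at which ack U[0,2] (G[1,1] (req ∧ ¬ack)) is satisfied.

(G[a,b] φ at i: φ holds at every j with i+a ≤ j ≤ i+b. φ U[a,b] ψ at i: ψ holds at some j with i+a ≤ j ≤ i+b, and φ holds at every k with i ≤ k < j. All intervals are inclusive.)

2

Evaluate at each i in [0,6]:
  i=0: ✓ (rhs at j=1; lhs holds on [0,0])
  i=1: ✓ (rhs at j=1)
  i=2: ✗ (no rhs in [2,4])
  i=3: ✗ (no rhs in [3,5])
  i=4: ✗ (no rhs in [4,6])
  i=5: ✗ (no rhs in [5,7])
  i=6: ✗ (no rhs in [6,8])
Positions where it holds: {0, 1} → 2.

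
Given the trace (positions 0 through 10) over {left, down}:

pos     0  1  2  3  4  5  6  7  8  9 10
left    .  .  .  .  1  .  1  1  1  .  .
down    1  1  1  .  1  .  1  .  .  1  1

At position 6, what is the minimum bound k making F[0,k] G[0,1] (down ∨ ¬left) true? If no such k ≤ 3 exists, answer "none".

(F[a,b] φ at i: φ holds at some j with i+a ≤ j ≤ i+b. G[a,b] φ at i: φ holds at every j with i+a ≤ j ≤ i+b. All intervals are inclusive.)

3

Scan j = 6,7,… for G[0,1] (down ∨ ¬left):
  j=6: fails
  j=7: fails
  j=8: fails
  j=9: holds
First hit at j=9, so smallest k = 9-6 = 3.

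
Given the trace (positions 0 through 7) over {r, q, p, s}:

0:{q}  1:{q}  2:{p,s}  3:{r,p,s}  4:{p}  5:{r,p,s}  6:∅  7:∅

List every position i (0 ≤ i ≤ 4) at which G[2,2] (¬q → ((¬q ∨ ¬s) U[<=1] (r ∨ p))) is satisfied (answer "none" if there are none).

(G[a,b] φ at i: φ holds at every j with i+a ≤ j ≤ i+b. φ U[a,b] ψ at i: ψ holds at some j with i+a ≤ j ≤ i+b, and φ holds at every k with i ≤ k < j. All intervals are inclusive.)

0, 1, 2, 3

Evaluate at each i in [0,4]:
  i=0: ✓ (all of [2,2])
  i=1: ✓ (all of [3,3])
  i=2: ✓ (all of [4,4])
  i=3: ✓ (all of [5,5])
  i=4: ✗ (fails at j=6)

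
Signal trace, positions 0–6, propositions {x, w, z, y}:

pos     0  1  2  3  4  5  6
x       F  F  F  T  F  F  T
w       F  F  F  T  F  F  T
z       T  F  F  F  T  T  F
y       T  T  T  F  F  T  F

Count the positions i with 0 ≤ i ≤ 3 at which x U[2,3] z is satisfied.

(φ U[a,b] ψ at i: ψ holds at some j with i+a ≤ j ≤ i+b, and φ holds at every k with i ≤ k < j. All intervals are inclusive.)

0

Evaluate at each i in [0,3]:
  i=0: ✗ (no rhs in [2,3])
  i=1: ✗ (lhs fails at k=1 before rhs at j=4)
  i=2: ✗ (lhs fails at k=2 before rhs at j=4)
  i=3: ✗ (lhs fails at k=4 before rhs at j=5)
Positions where it holds: {} → 0.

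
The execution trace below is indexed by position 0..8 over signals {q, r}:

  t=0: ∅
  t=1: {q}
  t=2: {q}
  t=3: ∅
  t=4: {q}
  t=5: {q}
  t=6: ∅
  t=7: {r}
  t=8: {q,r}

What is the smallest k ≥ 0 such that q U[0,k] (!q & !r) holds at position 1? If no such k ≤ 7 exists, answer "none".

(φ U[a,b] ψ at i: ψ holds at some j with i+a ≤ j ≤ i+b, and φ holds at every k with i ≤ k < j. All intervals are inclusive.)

2

Need earliest j ≥ 1 with (!q & !r), and q at every k in [1,j-1].
  j=1: rhs fails.
  j=2: rhs fails.
  j=3: rhs holds; lhs holds on [1,2]. k = 2.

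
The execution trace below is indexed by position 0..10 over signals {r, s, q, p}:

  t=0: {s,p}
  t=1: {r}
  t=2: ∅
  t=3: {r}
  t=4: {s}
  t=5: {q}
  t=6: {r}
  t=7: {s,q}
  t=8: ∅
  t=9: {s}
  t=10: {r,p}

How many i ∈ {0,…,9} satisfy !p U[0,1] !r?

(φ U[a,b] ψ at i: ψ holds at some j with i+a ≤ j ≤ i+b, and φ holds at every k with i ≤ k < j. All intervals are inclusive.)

Evaluate at each i in [0,9]:
  i=0: ✓ (rhs at j=0)
  i=1: ✓ (rhs at j=2; lhs holds on [1,1])
  i=2: ✓ (rhs at j=2)
  i=3: ✓ (rhs at j=4; lhs holds on [3,3])
  i=4: ✓ (rhs at j=4)
  i=5: ✓ (rhs at j=5)
  i=6: ✓ (rhs at j=7; lhs holds on [6,6])
  i=7: ✓ (rhs at j=7)
  i=8: ✓ (rhs at j=8)
  i=9: ✓ (rhs at j=9)
Positions where it holds: {0, 1, 2, 3, 4, 5, 6, 7, 8, 9} → 10.

10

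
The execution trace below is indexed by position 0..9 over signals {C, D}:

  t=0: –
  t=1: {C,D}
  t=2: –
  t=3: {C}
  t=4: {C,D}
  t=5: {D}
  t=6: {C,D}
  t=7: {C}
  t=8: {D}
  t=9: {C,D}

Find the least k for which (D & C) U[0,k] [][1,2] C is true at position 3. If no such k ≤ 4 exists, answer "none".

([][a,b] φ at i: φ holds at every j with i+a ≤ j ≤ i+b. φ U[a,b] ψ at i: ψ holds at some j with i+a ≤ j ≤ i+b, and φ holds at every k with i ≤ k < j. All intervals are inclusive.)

none

Need earliest j ≥ 3 with [][1,2] C, and (D & C) at every k in [3,j-1].
  j=3: rhs fails.
  j=4: rhs fails.
  j=5: rhs holds but lhs fails at k=3.
  j=6: rhs fails.
  j=7: rhs fails.
No witness within the range → none.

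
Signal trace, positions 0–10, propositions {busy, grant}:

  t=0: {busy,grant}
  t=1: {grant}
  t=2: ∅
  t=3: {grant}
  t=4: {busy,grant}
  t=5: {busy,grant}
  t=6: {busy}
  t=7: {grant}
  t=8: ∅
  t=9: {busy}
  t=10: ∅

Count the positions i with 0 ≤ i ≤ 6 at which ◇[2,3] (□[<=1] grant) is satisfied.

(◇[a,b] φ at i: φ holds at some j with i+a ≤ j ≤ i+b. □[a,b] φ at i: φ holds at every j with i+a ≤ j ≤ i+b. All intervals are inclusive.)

3

Evaluate at each i in [0,6]:
  i=0: ✓ (witness j=3)
  i=1: ✓ (witness j=3)
  i=2: ✓ (witness j=4)
  i=3: ✗ (none in [5,6])
  i=4: ✗ (none in [6,7])
  i=5: ✗ (none in [7,8])
  i=6: ✗ (none in [8,9])
Positions where it holds: {0, 1, 2} → 3.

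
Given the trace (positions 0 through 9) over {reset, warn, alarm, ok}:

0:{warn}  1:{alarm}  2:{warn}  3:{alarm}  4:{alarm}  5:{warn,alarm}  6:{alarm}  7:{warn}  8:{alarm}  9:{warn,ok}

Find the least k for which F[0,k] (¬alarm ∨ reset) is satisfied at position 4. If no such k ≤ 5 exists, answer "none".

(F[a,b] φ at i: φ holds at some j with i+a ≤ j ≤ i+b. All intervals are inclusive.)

3

Scan j = 4,5,… for (¬alarm ∨ reset):
  j=4: fails
  j=5: fails
  j=6: fails
  j=7: holds
First hit at j=7, so smallest k = 7-4 = 3.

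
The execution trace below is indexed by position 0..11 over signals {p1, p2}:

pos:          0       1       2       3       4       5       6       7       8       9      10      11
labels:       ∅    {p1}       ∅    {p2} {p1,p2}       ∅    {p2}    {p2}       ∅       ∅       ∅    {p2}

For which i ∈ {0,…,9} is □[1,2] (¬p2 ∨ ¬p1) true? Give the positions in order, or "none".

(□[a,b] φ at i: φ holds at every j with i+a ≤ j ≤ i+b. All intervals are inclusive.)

0, 1, 4, 5, 6, 7, 8, 9

Evaluate at each i in [0,9]:
  i=0: ✓ (all of [1,2])
  i=1: ✓ (all of [2,3])
  i=2: ✗ (fails at j=4)
  i=3: ✗ (fails at j=4)
  i=4: ✓ (all of [5,6])
  i=5: ✓ (all of [6,7])
  i=6: ✓ (all of [7,8])
  i=7: ✓ (all of [8,9])
  i=8: ✓ (all of [9,10])
  i=9: ✓ (all of [10,11])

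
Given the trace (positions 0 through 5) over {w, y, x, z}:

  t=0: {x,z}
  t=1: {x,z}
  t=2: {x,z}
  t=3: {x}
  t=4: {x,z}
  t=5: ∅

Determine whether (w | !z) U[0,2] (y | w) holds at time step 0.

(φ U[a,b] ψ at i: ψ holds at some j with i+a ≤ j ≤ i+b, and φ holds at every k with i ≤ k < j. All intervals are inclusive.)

Need some j in [0,2] with (y | w), and (w | !z) at every k in [0,j-1].
  j=0: (y | w) false.
  j=1: (y | w) false.
  j=2: (y | w) false.
No j in the window works → until fails.

No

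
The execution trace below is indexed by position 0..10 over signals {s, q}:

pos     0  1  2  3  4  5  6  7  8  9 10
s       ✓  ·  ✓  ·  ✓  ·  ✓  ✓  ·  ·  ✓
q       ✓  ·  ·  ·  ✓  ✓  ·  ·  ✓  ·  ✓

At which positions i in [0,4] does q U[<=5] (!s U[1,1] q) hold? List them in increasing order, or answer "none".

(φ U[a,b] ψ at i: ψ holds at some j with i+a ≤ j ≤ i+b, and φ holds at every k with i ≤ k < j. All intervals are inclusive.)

3

Evaluate at each i in [0,4]:
  i=0: ✗ (lhs fails at k=1 before rhs at j=3)
  i=1: ✗ (lhs fails at k=1 before rhs at j=3)
  i=2: ✗ (lhs fails at k=2 before rhs at j=3)
  i=3: ✓ (rhs at j=3)
  i=4: ✗ (lhs fails at k=6 before rhs at j=9)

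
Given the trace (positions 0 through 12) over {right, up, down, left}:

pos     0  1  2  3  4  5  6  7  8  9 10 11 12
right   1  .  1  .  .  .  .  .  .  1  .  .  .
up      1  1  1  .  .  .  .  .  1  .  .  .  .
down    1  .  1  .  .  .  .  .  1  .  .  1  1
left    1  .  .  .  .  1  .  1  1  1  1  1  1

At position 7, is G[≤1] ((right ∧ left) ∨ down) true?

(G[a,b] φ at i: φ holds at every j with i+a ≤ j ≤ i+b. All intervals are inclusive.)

Check ((right ∧ left) ∨ down) at every j in [7,8]:
  j=7: false
  j=8: true
Fails at j=7 → formula fails.

No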